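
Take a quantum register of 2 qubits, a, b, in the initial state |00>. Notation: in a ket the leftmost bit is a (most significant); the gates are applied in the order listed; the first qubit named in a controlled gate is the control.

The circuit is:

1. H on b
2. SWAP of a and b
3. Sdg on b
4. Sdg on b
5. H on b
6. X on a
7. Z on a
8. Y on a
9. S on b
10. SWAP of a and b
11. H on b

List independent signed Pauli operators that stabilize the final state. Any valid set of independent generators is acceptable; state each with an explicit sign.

The stabilizer group can be generated by +YI, +IZ, among other valid generating sets.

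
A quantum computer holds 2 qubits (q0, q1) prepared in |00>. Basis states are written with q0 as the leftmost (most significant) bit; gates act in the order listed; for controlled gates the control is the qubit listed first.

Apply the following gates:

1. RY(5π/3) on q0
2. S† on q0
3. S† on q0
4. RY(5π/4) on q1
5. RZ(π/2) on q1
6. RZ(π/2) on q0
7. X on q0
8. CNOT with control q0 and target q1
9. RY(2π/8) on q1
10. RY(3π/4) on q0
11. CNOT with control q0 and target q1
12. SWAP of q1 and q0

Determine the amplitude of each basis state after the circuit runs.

After the circuit, the state carries amplitude (1 - I)*sqrt(sqrt(2) + 2)*(2*sqrt(3) - sqrt(2)*I + 2*I + sqrt(6)*I)/16 on |00>, (1 - I)*sqrt(sqrt(2) + 2)*(2 - 2*sqrt(3)*I - sqrt(2)*I + sqrt(6)*I)/16 on |01>, (1 - I)*sqrt(2 - sqrt(2))*(2 - sqrt(2)*I + sqrt(6)*I + 2*sqrt(3)*I)/16 on |10>, (1 - I)*sqrt(2 - sqrt(2))*(-2*sqrt(3) - sqrt(6)*I + sqrt(2)*I + 2*I)/16 on |11>.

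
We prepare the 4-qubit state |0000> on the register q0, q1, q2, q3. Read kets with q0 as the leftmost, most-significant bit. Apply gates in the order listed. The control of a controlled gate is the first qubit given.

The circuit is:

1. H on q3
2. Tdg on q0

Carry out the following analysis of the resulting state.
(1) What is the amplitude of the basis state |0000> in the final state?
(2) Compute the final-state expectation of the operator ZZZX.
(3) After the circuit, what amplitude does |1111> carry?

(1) The final state's coefficient on |0000> equals sqrt(2)/2.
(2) The observable ZZZX averages to 1.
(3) |1111> carries amplitude 0 in the final state.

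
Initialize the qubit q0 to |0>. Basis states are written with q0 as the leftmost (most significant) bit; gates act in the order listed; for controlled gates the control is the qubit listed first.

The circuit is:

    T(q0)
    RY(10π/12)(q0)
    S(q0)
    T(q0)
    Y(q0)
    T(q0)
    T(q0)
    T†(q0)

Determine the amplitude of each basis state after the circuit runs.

The resulting statevector has amplitude (sqrt(2) + sqrt(6))*exp(I*pi/4)/4 on |0>, (-sqrt(2) + sqrt(6))*exp(3*I*pi/4)/4 on |1>.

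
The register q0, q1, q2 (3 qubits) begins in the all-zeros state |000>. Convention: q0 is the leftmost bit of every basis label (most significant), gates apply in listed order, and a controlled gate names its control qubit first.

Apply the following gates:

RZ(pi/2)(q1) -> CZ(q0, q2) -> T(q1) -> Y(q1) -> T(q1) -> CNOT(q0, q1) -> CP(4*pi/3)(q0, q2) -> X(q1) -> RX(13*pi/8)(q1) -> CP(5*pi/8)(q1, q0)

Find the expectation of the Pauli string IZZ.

The expectation value of IZZ is sqrt(2 - sqrt(2))/2.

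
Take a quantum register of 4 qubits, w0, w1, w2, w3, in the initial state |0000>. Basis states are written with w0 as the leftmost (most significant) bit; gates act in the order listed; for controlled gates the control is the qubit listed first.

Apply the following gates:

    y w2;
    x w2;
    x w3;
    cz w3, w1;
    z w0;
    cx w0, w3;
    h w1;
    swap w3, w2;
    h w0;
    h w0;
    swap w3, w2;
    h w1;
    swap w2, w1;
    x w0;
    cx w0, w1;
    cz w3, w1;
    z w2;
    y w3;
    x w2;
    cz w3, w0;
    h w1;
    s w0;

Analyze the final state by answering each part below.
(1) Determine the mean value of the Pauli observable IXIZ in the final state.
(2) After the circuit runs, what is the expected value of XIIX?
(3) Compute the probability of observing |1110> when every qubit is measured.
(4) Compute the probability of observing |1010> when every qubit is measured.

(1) The expectation value of IXIZ is -1. Key observation: the block from step 7 through step 12 cancels to the identity and can be dropped.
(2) In the final state, XIIX has expectation 0.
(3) The probability of measuring |1110> is 1/2.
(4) A full measurement returns |1010> with probability 1/2.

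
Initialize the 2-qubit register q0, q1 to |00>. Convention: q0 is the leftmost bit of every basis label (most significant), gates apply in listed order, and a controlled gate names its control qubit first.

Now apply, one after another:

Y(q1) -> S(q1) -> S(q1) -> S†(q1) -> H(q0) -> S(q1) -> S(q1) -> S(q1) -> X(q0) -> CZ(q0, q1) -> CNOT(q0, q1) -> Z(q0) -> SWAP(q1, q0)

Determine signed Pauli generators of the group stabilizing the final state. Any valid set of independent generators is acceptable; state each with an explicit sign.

The final state is stabilized by the group generated by +XX, -ZZ; other independent generating sets are equally valid.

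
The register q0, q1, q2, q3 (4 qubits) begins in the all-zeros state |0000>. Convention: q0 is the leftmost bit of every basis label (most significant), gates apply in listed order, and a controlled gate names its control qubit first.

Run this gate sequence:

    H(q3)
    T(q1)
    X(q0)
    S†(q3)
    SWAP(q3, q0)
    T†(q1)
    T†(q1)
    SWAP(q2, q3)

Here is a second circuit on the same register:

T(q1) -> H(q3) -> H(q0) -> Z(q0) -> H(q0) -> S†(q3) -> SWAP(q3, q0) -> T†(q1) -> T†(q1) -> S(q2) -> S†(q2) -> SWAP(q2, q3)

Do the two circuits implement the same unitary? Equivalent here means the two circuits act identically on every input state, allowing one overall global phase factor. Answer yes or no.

Yes: on every input state the two circuits agree up to one overall phase factor.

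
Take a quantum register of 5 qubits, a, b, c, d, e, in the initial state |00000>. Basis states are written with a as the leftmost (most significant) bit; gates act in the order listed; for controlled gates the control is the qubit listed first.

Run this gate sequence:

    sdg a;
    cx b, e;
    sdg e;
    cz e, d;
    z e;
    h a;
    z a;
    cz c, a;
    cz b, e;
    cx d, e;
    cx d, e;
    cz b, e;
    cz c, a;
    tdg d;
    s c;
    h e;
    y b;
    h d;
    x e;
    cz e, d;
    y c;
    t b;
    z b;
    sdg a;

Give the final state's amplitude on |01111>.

The amplitude on |01111> is -sqrt(2)*exp(I*pi/4)/4. Key observation: steps 8-13 multiply out to the identity, so the circuit reduces to the remaining gates.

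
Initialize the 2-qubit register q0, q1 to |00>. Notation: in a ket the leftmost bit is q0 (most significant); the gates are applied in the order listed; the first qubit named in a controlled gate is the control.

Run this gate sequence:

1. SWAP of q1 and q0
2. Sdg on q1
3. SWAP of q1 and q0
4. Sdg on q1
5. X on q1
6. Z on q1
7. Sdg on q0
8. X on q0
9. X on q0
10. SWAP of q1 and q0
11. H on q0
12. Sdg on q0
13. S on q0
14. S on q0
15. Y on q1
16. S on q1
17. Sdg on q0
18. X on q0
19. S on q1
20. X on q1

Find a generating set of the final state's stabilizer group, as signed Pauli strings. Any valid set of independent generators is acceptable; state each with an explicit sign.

One valid set of independent stabilizer generators is -XI, +IZ (any independent generating set of the same group is equally correct).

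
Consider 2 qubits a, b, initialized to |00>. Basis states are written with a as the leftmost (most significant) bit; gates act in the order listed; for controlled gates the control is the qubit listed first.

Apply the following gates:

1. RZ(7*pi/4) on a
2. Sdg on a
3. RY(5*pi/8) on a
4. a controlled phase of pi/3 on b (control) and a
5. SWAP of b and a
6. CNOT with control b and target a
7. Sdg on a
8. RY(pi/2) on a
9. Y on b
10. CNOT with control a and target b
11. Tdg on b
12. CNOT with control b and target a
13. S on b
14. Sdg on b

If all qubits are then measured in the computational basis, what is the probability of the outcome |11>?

A full measurement returns |11> with probability 1/4 - sqrt(2 - sqrt(2))/8.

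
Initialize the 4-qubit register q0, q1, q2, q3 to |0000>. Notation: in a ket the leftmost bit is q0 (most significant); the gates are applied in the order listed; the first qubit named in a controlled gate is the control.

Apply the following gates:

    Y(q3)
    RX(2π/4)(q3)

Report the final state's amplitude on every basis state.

The resulting statevector has amplitude sqrt(2)/2 on |0000>, sqrt(2)*I/2 on |0001>, and 0 on every other basis state.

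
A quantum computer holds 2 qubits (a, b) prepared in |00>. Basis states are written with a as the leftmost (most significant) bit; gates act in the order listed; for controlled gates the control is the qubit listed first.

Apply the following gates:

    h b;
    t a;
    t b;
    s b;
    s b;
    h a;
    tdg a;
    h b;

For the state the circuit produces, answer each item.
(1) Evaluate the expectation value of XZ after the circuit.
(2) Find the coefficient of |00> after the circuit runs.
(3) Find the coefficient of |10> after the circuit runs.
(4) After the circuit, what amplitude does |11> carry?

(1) The observable XZ averages to -1/2.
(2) The final state's coefficient on |00> equals sqrt(2)*(1 - exp(I*pi/4))/4.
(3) |10> carries amplitude sqrt(2)*(-1 - exp(3*I*pi/4))/4 in the final state.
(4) The amplitude on |11> is sqrt(2)*(1 - exp(3*I*pi/4))/4.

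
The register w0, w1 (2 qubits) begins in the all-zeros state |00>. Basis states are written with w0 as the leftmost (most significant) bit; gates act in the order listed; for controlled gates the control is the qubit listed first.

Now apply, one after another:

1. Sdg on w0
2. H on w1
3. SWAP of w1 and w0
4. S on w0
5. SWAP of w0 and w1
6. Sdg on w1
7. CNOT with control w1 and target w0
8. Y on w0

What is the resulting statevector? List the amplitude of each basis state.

The resulting statevector has amplitude 0 on |00>, -sqrt(2)*I/2 on |01>, sqrt(2)*I/2 on |10>, 0 on |11>.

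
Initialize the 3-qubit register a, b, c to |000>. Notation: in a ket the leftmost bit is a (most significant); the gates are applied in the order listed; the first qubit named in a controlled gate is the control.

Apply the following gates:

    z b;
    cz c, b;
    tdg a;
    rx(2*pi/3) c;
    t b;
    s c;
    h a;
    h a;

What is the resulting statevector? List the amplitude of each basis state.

The final amplitudes are 1/2 on |000>, sqrt(3)/2 on |001>, and 0 on every other basis state.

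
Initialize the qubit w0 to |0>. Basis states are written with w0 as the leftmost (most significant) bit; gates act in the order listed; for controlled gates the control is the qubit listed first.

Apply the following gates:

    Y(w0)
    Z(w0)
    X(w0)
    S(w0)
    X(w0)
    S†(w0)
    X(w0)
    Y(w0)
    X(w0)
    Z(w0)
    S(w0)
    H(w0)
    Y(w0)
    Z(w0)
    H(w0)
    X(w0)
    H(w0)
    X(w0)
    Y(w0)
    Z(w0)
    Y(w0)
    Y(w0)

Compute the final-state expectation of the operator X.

The observable X averages to -1.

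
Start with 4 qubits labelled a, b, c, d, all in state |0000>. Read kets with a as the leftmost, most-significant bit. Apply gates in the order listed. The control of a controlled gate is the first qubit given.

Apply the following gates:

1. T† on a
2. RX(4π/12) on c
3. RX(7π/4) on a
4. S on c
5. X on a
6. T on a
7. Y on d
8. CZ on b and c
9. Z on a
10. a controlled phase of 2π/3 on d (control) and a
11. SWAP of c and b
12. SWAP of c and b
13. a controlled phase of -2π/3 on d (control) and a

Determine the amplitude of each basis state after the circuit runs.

After the circuit, the state carries amplitude sqrt(6 - 3*sqrt(2))/4 on |0001>, sqrt(2 - sqrt(2))/4 on |0011>, sqrt(3*sqrt(2) + 6)*exp(3*I*pi/4)/4 on |1001>, sqrt(sqrt(2) + 2)*exp(3*I*pi/4)/4 on |1011>, and 0 on every other basis state. Key observation: the block from step 10 through step 13 cancels to the identity and can be dropped.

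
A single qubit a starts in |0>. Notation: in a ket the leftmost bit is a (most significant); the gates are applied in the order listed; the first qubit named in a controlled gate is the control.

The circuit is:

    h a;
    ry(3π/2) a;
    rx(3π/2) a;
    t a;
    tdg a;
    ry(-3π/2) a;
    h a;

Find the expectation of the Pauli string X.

The expectation value of X is 0.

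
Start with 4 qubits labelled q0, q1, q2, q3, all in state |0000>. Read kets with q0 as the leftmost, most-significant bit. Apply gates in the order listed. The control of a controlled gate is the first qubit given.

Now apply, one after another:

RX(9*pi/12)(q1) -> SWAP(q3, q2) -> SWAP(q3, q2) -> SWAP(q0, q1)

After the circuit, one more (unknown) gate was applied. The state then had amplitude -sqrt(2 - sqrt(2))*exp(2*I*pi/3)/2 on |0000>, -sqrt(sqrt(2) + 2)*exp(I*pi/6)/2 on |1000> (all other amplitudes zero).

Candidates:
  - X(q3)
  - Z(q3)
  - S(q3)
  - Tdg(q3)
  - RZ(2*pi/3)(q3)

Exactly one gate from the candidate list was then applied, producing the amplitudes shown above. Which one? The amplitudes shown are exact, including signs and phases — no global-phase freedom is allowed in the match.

It was RZ(2*pi/3)(q3) that produced the state shown. Key observation: gates 2-3 undo each other exactly, leaving only the rest of the circuit to track.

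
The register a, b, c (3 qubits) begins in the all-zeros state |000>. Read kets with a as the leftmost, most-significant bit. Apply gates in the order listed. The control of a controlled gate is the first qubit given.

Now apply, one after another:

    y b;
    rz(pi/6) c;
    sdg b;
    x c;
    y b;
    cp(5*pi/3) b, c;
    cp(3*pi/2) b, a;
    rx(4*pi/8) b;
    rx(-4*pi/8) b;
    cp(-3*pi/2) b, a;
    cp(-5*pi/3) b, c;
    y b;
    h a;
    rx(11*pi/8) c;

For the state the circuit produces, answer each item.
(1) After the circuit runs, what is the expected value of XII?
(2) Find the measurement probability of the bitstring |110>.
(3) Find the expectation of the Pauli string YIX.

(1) The observable XII averages to 1. Key observation: the block from step 5 through step 12 cancels to the identity and can be dropped.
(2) A full measurement returns |110> with probability sqrt(2 - sqrt(2))/8 + 1/4.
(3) In the final state, YIX has expectation 0.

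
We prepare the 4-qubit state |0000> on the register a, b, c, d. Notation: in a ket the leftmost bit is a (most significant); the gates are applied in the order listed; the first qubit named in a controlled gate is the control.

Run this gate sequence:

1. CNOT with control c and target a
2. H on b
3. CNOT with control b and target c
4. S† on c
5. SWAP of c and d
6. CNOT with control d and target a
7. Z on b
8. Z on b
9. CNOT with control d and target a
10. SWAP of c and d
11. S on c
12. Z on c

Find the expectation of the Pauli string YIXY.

In the final state, YIXY has expectation 0. Key observation: the block from step 4 through step 11 cancels to the identity and can be dropped.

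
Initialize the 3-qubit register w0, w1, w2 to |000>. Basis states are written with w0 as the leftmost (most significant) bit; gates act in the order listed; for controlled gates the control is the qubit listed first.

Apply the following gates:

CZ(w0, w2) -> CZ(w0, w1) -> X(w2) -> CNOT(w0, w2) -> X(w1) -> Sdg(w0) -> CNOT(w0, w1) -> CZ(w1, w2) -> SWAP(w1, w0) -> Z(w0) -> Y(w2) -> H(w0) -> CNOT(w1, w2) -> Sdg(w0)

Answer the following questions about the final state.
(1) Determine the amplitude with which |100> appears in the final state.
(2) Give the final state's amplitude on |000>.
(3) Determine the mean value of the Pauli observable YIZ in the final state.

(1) The final state's coefficient on |100> equals sqrt(2)/2.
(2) |000> carries amplitude -sqrt(2)*I/2 in the final state.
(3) In the final state, YIZ has expectation 1.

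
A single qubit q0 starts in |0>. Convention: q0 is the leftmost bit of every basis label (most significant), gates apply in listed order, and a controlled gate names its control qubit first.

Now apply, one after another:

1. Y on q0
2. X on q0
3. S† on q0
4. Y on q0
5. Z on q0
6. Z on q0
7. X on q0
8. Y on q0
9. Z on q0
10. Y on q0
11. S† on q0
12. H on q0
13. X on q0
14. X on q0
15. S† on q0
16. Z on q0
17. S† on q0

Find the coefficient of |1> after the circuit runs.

The amplitude on |1> is sqrt(2)/2.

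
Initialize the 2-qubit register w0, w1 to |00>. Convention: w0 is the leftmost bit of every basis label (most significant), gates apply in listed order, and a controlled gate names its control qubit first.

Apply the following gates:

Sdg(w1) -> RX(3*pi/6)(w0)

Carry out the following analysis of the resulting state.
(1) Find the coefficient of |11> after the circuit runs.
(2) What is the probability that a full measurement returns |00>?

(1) The amplitude on |11> is 0.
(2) The probability of measuring |00> is 1/2.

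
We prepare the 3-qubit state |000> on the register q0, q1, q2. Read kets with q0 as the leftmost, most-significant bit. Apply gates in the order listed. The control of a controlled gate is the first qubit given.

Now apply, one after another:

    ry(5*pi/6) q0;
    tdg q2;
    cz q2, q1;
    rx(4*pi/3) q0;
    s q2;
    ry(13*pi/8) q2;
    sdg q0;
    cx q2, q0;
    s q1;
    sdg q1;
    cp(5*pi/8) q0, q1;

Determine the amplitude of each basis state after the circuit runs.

The resulting statevector has amplitude (1 - I)*(sqrt(2)*(-2 + I) + sqrt(6)*I)*cos(3*pi/16)/8 on |000>, -(1 - I)*(-sqrt(6)*I + sqrt(2)*(2 + I))*sin(3*pi/16)/8 on |001>, 0 on |010>, 0 on |011>, (1 - I)*(-sqrt(6)*I + sqrt(2)*(2 + I))*cos(3*pi/16)/8 on |100>, (1 - I)*(-sqrt(6)*I + sqrt(2)*(2 - I))*sin(3*pi/16)/8 on |101>, 0 on |110>, 0 on |111>. Key observation: gates 9-10 undo each other exactly, leaving only the rest of the circuit to track.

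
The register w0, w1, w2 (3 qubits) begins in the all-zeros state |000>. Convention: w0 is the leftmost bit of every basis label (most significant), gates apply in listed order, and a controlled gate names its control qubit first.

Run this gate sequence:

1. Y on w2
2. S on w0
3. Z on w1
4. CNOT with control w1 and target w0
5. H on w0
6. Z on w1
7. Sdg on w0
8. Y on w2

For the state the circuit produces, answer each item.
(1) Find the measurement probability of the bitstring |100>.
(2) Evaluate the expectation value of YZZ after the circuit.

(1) Outcome |100> occurs with probability 1/2.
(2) The expectation value of YZZ is -1.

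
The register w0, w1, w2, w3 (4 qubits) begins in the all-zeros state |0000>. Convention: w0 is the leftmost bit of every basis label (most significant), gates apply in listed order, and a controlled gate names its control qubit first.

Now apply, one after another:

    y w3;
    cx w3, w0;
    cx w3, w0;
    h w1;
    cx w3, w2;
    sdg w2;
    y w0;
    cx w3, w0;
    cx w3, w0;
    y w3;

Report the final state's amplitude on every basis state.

The final amplitudes are sqrt(2)/2 on |1010>, sqrt(2)/2 on |1110>, and 0 on every other basis state.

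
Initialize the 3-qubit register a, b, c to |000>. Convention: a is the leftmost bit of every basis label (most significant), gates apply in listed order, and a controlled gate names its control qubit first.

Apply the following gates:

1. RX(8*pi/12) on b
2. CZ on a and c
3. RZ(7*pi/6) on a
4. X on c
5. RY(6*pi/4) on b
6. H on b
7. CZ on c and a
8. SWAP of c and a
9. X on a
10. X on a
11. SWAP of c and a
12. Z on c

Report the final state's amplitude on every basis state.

The final amplitudes are sqrt(3)*exp(11*I*pi/12)/2 on |001>, -exp(5*I*pi/12)/2 on |011>, and 0 on every other basis state. Key observation: steps 8-11 multiply out to the identity, so the circuit reduces to the remaining gates.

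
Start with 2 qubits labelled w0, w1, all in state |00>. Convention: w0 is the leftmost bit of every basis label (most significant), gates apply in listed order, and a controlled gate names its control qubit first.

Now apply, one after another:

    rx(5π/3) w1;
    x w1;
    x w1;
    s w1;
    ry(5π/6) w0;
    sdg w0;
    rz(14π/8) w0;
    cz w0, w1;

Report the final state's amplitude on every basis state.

The resulting statevector has amplitude (-sqrt(6) + 3*sqrt(2))*exp(I*pi/8)/8 on |00>, (-sqrt(6) + sqrt(2))*exp(I*pi/8)/8 on |01>, (-3*sqrt(2) - sqrt(6))*exp(3*I*pi/8)/8 on |10>, (-sqrt(6) - sqrt(2))*exp(3*I*pi/8)/8 on |11>. Key observation: gates 2-3 undo each other exactly, leaving only the rest of the circuit to track.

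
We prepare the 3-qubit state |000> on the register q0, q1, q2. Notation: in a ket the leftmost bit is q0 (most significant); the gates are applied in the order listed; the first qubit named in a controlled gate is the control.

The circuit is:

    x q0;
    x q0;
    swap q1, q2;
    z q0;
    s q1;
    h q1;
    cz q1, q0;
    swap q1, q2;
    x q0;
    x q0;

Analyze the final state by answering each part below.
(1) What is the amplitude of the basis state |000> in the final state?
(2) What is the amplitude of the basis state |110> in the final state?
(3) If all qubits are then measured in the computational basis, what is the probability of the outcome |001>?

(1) |000> carries amplitude sqrt(2)/2 in the final state.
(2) |110> carries amplitude 0 in the final state.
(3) A full measurement returns |001> with probability 1/2.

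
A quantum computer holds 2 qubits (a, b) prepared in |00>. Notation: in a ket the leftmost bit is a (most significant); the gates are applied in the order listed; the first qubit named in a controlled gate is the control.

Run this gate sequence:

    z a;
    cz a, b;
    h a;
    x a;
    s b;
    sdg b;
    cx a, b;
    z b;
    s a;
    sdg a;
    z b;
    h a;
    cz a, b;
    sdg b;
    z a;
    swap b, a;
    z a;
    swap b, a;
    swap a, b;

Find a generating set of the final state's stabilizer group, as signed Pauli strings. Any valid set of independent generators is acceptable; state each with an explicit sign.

The stabilizer group can be generated by +YI, -IX, among other valid generating sets.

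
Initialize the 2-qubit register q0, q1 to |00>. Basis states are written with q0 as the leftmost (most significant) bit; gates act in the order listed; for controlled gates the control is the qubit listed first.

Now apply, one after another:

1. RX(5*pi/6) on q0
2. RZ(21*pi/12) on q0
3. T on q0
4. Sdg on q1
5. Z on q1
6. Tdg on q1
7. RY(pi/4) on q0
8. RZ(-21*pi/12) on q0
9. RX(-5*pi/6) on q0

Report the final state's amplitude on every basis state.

The final amplitudes are -sqrt(3*sqrt(2) + 6)/8 + sqrt(sqrt(2) + 2)/4 + sqrt(2 - sqrt(2))*exp(3*I*pi/4)/8 + I*sqrt(2 - sqrt(2))/8 + sqrt(3*sqrt(2) + 6)*exp(I*pi/4)/8 + sqrt(sqrt(2) + 2)*exp(I*pi/4)/4 on |00>, 0 on |01>, -sqrt(2 - sqrt(2))/4 - sqrt(6 - 3*sqrt(2))/8 - sqrt(sqrt(2) + 2)*exp(3*I*pi/4)/8 - sqrt(6 - 3*sqrt(2))*exp(I*pi/4)/8 + sqrt(2 - sqrt(2))*exp(I*pi/4)/4 + I*sqrt(sqrt(2) + 2)/8 on |10>, 0 on |11>.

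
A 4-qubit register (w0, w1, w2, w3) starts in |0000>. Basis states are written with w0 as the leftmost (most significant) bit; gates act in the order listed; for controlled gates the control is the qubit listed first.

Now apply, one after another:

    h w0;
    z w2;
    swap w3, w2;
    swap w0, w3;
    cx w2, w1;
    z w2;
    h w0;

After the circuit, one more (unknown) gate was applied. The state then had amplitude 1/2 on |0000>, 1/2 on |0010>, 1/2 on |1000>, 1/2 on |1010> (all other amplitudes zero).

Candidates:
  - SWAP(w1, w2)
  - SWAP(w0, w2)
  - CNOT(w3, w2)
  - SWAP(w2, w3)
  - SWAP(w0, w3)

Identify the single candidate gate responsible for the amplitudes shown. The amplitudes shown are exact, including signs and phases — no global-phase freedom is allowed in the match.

The applied gate was SWAP(w2, w3).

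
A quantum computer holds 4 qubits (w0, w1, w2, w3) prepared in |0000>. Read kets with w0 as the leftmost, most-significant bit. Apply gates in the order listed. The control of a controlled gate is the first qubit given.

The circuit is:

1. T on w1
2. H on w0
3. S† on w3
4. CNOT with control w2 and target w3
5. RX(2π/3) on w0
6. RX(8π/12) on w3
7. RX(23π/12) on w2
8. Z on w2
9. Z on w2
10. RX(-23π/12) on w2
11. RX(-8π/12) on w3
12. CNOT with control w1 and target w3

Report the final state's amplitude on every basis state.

The final amplitudes are sqrt(2)/4 - sqrt(6)*I/4 on |0000>, sqrt(2)/4 - sqrt(6)*I/4 on |1000>, and 0 on every other basis state. Key observation: gates 6-11 undo each other exactly, leaving only the rest of the circuit to track.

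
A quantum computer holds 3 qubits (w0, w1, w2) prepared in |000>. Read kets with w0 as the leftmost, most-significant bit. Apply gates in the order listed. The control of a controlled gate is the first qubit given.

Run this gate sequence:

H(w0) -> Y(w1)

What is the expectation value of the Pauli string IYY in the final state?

In the final state, IYY has expectation 0.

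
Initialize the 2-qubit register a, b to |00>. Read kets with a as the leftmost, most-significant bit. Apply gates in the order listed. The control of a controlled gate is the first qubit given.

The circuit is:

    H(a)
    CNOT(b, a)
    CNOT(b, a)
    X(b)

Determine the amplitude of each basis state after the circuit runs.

The final amplitudes are 0 on |00>, sqrt(2)/2 on |01>, 0 on |10>, sqrt(2)/2 on |11>.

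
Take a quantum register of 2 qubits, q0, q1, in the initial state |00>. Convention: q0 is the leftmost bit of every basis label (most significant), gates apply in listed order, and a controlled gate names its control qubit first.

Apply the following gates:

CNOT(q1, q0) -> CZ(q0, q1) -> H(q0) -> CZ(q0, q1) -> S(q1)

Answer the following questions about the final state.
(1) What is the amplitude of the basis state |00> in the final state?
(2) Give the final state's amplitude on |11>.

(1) The final state's coefficient on |00> equals sqrt(2)/2.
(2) The final state's coefficient on |11> equals 0.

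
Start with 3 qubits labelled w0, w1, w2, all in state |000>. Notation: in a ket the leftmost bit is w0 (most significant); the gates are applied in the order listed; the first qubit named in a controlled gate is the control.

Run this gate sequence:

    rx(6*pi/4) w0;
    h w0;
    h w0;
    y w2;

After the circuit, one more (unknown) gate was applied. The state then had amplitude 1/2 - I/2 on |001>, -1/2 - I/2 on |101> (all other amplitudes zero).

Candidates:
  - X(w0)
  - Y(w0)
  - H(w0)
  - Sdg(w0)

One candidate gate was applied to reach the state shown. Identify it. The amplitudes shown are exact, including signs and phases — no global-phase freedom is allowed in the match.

The applied gate was H(w0).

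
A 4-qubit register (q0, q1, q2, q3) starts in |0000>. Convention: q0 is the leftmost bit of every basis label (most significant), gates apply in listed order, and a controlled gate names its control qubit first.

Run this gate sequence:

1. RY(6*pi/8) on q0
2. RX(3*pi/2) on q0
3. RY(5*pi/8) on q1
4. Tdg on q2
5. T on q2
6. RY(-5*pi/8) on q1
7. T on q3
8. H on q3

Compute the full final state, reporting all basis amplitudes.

The final amplitudes are -sqrt(1/2 - sqrt(2)/4)*sin(5*pi/16)**2/2 - sqrt(1/2 - sqrt(2)/4)*cos(5*pi/16)**2/2 - I*sqrt(sqrt(2)/4 + 1/2)*sin(5*pi/16)**2/2 - I*sqrt(sqrt(2)/4 + 1/2)*cos(5*pi/16)**2/2 on |0000>, -sqrt(1/2 - sqrt(2)/4)*sin(5*pi/16)**2/2 - sqrt(1/2 - sqrt(2)/4)*cos(5*pi/16)**2/2 - I*sqrt(sqrt(2)/4 + 1/2)*sin(5*pi/16)**2/2 - I*sqrt(sqrt(2)/4 + 1/2)*cos(5*pi/16)**2/2 on |0001>, -sqrt(sqrt(2)/4 + 1/2)*sin(5*pi/16)**2/2 - sqrt(sqrt(2)/4 + 1/2)*cos(5*pi/16)**2/2 - I*sqrt(1/2 - sqrt(2)/4)*sin(5*pi/16)**2/2 - I*sqrt(1/2 - sqrt(2)/4)*cos(5*pi/16)**2/2 on |1000>, -sqrt(sqrt(2)/4 + 1/2)*sin(5*pi/16)**2/2 - sqrt(sqrt(2)/4 + 1/2)*cos(5*pi/16)**2/2 - I*sqrt(1/2 - sqrt(2)/4)*sin(5*pi/16)**2/2 - I*sqrt(1/2 - sqrt(2)/4)*cos(5*pi/16)**2/2 on |1001>, and 0 on every other basis state. Key observation: gates 3-6 undo each other exactly, leaving only the rest of the circuit to track.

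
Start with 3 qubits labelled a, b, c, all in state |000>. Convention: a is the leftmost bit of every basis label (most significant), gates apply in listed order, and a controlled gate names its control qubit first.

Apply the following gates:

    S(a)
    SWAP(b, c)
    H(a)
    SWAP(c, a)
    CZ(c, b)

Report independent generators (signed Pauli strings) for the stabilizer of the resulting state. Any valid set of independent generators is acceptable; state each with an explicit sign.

The stabilizer group can be generated by +IIX, +ZII, +IZI, among other valid generating sets.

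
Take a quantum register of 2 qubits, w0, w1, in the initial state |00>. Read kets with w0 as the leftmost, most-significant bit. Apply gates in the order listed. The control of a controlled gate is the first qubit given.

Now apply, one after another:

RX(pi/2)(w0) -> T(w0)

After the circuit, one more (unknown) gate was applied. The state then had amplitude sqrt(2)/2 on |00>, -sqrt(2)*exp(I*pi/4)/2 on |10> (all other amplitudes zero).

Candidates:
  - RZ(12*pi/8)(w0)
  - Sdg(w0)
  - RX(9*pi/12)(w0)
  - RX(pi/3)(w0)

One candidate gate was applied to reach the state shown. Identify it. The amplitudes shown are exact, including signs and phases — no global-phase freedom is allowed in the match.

The applied gate was Sdg(w0).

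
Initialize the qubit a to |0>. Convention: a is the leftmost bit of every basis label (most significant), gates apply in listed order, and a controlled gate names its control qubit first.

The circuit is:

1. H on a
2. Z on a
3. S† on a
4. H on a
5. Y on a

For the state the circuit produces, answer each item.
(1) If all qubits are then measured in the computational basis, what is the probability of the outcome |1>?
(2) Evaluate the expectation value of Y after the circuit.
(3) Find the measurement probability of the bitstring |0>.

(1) The probability of measuring |1> is 1/2.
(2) In the final state, Y has expectation -1.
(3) The probability of measuring |0> is 1/2.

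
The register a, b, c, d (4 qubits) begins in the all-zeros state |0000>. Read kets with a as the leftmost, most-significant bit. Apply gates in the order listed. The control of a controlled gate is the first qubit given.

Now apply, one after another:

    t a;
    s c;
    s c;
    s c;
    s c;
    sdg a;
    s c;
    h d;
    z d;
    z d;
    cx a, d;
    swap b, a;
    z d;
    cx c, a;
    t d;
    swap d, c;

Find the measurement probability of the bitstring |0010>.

The probability of measuring |0010> is 1/2. Key observation: gates 2-5 undo each other exactly, leaving only the rest of the circuit to track.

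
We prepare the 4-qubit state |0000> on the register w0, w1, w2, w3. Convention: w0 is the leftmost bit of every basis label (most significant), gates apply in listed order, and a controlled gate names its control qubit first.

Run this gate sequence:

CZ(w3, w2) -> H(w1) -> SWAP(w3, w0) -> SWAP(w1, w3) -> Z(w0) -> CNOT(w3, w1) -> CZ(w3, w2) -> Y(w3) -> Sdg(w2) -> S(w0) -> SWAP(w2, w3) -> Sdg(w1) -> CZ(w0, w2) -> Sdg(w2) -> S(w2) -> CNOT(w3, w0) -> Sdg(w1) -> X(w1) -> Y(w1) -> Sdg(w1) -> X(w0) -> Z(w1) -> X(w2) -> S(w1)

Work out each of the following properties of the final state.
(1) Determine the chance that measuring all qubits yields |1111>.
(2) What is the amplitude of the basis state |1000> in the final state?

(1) The probability of measuring |1111> is 0.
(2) |1000> carries amplitude sqrt(2)/2 in the final state.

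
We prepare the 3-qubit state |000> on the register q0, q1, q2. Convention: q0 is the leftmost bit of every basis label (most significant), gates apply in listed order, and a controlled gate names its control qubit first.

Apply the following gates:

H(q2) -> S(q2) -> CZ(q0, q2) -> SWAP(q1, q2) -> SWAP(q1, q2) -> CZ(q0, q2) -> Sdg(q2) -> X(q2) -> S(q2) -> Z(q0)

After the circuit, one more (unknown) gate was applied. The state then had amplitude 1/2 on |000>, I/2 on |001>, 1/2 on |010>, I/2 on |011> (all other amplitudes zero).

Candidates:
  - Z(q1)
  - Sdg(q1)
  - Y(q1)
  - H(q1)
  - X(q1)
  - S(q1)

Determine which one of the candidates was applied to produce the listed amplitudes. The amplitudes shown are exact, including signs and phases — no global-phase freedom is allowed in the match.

It was H(q1) that produced the state shown. Key observation: gates 2-7 undo each other exactly, leaving only the rest of the circuit to track.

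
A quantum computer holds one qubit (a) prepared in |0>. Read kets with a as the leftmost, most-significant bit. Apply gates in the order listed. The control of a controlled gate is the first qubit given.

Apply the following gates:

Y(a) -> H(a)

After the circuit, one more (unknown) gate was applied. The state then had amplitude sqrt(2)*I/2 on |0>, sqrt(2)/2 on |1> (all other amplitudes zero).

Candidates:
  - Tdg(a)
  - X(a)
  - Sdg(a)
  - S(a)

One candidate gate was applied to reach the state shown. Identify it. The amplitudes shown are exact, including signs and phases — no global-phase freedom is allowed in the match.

The applied gate was S(a).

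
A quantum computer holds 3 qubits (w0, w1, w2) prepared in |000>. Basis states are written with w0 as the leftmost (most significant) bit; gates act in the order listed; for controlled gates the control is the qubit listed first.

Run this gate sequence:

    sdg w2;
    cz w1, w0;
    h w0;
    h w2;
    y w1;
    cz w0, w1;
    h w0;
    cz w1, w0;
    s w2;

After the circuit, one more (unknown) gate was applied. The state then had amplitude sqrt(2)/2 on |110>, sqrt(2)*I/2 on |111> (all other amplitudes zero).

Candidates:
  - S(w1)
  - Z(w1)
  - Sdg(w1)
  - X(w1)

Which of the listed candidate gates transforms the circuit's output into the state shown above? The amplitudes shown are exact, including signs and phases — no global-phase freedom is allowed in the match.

The applied gate was S(w1).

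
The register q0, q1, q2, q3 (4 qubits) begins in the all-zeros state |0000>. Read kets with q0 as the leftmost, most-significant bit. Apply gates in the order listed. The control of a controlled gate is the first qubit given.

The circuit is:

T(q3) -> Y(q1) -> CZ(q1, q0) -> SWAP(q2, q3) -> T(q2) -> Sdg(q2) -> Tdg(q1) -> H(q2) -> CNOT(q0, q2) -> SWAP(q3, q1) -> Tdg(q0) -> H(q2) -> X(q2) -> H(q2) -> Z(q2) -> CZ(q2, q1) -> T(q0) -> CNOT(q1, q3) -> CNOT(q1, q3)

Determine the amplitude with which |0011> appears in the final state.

|0011> carries amplitude sqrt(2)*exp(I*pi/4)/2 in the final state. Key observation: the block from step 12 through step 15 cancels to the identity and can be dropped.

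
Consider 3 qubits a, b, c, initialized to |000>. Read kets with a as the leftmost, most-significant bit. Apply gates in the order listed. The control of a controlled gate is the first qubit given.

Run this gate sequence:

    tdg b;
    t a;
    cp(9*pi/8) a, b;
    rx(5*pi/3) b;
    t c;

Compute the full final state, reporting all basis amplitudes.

After the circuit, the state carries amplitude -sqrt(3)/2 on |000>, -I/2 on |010>, and 0 on every other basis state.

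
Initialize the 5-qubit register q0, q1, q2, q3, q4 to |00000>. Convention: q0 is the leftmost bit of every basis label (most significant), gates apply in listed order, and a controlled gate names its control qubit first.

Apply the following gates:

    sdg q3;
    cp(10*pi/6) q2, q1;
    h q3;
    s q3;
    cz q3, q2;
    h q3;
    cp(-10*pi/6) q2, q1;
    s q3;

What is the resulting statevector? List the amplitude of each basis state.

The final amplitudes are 1/2 + I/2 on |00000>, 1/2 + I/2 on |00010>, and 0 on every other basis state.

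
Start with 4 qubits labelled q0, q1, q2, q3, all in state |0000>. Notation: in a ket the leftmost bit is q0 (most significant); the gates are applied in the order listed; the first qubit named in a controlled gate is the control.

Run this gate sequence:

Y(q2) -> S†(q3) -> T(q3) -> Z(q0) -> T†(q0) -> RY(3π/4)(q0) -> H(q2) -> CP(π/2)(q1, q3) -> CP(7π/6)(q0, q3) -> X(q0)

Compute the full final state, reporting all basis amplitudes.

The final amplitudes are I*sqrt(2*sqrt(2) + 4)/4 on |0000>, -I*sqrt(2*sqrt(2) + 4)/4 on |0010>, I*sqrt(4 - 2*sqrt(2))/4 on |1000>, -I*sqrt(4 - 2*sqrt(2))/4 on |1010>, and 0 on every other basis state.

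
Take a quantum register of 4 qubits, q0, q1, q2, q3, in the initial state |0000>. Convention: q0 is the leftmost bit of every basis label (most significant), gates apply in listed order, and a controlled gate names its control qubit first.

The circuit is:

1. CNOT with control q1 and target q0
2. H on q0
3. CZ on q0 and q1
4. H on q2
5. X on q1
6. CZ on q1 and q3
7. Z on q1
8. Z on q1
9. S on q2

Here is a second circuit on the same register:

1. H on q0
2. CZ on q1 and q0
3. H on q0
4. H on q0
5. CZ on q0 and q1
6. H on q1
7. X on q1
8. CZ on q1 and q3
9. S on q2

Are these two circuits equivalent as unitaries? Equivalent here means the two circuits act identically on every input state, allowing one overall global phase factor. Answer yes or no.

No — the two circuits implement different unitaries, even allowing a global phase.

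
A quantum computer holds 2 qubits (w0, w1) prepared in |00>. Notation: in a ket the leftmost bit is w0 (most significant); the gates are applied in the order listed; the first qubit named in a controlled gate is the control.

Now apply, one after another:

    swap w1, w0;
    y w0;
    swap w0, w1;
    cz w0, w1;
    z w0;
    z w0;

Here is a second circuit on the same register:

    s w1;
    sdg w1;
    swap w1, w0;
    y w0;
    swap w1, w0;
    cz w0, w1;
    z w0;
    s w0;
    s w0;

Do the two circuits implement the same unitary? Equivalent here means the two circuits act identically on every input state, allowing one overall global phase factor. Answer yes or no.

Yes — the two circuits implement the same unitary up to a global phase.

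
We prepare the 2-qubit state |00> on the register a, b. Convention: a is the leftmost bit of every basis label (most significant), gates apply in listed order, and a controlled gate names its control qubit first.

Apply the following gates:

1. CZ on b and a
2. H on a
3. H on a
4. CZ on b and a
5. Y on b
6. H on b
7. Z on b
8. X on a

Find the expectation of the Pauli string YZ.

The observable YZ averages to 0. Key observation: steps 1-4 multiply out to the identity, so the circuit reduces to the remaining gates.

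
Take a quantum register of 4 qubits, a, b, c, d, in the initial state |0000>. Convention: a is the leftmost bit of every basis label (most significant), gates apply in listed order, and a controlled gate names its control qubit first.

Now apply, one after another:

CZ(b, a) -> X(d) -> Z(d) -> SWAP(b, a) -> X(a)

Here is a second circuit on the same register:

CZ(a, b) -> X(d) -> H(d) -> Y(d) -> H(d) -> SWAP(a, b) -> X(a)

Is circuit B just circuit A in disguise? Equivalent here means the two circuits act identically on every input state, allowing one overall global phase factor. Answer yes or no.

No: there is an input state on which the two circuits produce genuinely different outputs (not merely differing by a phase).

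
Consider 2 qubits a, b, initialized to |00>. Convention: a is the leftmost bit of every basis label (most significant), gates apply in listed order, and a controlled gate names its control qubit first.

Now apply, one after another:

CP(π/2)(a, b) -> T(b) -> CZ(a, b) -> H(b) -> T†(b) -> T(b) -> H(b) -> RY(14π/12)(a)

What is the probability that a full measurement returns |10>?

The probability of measuring |10> is sqrt(3)/4 + 1/2. Key observation: steps 4-7 multiply out to the identity, so the circuit reduces to the remaining gates.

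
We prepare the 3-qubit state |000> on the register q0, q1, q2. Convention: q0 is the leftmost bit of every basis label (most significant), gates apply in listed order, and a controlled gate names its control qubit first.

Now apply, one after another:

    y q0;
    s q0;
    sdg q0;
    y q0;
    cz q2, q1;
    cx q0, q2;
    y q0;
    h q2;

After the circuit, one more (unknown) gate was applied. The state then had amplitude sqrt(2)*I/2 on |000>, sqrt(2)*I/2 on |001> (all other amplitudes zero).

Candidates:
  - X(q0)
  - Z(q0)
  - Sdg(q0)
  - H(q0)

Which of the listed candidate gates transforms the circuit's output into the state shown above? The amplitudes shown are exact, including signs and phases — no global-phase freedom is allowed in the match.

The applied gate was X(q0). Key observation: steps 1-4 multiply out to the identity, so the circuit reduces to the remaining gates.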